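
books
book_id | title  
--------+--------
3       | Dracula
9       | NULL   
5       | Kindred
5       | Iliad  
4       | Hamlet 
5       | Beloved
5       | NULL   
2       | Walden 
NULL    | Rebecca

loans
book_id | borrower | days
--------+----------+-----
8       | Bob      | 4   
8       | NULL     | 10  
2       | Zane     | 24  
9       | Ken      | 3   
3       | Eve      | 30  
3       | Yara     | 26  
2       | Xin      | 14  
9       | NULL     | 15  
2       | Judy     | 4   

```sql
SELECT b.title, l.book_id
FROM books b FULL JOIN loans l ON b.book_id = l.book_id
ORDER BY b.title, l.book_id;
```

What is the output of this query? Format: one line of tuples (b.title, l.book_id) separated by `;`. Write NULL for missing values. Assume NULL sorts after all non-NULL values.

FULL OUTER JOIN keeps every row from both sides; unmatched rows get NULL for the other side's columns.
Matching on b.book_id = l.book_id. A NULL in a compared column never satisfies the condition.
- b (book_id=3) pairs with 2 row(s) of l.
- b (book_id=9) pairs with 2 row(s) of l.
- b (book_id=5) has no partner → padded with NULL.
- b (book_id=5) has no partner → padded with NULL.
- b (book_id=4) has no partner → padded with NULL.
- b (book_id=5) has no partner → padded with NULL.
- b (book_id=5) has no partner → padded with NULL.
- b (book_id=2) pairs with 3 row(s) of l.
- b (book_id=NULL) has no partner → padded with NULL.
- 2 l row(s) had no b match → kept, b columns NULL.

(Beloved, NULL); (Dracula, 3); (Dracula, 3); (Hamlet, NULL); (Iliad, NULL); (Kindred, NULL); (Rebecca, NULL); (Walden, 2); (Walden, 2); (Walden, 2); (NULL, 8); (NULL, 8); (NULL, 9); (NULL, 9); (NULL, NULL)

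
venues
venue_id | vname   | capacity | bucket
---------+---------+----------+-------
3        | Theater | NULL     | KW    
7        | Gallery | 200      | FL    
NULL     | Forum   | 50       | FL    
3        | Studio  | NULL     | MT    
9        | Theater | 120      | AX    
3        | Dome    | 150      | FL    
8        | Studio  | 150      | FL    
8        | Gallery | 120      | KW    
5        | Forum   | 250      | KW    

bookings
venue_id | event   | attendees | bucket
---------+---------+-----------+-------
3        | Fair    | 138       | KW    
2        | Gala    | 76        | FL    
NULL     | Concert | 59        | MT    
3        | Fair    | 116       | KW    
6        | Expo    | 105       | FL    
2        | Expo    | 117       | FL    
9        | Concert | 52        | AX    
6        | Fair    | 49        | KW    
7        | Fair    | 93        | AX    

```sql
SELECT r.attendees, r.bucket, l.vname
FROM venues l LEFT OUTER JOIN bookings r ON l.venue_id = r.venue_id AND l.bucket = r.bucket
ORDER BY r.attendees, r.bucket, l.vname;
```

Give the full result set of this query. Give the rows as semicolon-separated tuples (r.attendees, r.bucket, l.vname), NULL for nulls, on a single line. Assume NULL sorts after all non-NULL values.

(52, AX, Theater); (116, KW, Theater); (138, KW, Theater); (NULL, NULL, Dome); (NULL, NULL, Forum); (NULL, NULL, Forum); (NULL, NULL, Gallery); (NULL, NULL, Gallery); (NULL, NULL, Studio); (NULL, NULL, Studio)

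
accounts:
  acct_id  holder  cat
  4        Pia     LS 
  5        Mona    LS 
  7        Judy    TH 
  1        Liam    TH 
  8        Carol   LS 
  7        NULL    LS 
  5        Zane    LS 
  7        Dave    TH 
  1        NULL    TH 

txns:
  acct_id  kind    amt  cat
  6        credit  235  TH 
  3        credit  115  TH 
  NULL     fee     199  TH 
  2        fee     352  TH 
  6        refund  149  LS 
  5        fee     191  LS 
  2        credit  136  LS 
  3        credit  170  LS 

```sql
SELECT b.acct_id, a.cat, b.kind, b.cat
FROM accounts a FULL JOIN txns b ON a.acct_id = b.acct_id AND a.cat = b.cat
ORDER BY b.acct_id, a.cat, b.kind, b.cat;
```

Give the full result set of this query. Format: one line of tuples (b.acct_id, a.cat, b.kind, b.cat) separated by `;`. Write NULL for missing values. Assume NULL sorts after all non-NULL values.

FULL OUTER JOIN keeps every row from both sides; unmatched rows get NULL for the other side's columns.
Matching on a.acct_id = b.acct_id AND a.cat = b.cat. A NULL in a compared column never satisfies the condition.
Matched pairs: 2; unmatched a rows kept: 7; unmatched b rows kept: 7.

(2, NULL, credit, LS); (2, NULL, fee, TH); (3, NULL, credit, LS); (3, NULL, credit, TH); (5, LS, fee, LS); (5, LS, fee, LS); (6, NULL, credit, TH); (6, NULL, refund, LS); (NULL, LS, NULL, NULL); (NULL, LS, NULL, NULL); (NULL, LS, NULL, NULL); (NULL, TH, NULL, NULL); (NULL, TH, NULL, NULL); (NULL, TH, NULL, NULL); (NULL, TH, NULL, NULL); (NULL, NULL, fee, TH)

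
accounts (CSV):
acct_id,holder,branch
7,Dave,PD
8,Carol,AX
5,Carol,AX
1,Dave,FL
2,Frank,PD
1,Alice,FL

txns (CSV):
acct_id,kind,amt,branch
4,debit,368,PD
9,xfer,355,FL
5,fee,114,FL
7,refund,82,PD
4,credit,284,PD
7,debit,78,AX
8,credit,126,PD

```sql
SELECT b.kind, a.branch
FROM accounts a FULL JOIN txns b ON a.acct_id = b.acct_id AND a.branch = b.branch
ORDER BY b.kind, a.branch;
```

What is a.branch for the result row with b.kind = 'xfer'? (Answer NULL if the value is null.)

NULL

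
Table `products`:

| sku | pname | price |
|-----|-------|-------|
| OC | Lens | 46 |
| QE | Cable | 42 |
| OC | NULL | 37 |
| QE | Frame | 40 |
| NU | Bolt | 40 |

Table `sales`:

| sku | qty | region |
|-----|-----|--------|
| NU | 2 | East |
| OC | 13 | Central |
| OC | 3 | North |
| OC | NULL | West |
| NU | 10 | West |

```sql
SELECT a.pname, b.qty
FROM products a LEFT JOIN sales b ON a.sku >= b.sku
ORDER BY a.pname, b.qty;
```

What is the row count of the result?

LEFT JOIN keeps every row from `products`; unmatched rows get NULL for `sales`'s columns.
Matching on a.sku >= b.sku.
Matched pairs: 22; unmatched a rows kept: 0.
Total: 22 rows.

22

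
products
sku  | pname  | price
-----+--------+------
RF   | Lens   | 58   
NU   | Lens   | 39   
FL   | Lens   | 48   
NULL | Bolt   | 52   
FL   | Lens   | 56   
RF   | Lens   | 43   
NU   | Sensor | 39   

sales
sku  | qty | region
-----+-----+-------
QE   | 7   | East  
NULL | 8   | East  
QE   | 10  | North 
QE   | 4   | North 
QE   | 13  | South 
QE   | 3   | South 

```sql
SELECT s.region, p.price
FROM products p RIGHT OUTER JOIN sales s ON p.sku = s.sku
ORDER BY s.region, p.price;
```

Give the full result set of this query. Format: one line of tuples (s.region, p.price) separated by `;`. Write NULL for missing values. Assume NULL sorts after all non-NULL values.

RIGHT JOIN keeps every row from `sales`; unmatched rows get NULL for `products`'s columns.
Matching on p.sku = s.sku. A NULL in a compared column never satisfies the condition.
Matched pairs: 0; unmatched s rows kept: 6.

(East, NULL); (East, NULL); (North, NULL); (North, NULL); (South, NULL); (South, NULL)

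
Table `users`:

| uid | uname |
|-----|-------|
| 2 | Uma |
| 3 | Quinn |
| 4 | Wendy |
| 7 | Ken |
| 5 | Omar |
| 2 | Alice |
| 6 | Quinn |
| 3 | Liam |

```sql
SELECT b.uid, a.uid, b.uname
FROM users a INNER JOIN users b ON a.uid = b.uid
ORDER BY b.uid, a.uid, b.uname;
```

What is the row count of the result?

12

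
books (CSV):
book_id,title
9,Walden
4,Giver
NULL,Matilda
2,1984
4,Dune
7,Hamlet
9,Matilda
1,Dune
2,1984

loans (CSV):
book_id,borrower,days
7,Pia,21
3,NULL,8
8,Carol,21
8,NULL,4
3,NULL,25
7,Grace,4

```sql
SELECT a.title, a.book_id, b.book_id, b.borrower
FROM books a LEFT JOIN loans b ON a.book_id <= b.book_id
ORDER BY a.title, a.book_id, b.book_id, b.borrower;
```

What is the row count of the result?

LEFT JOIN keeps every row from `books`; unmatched rows get NULL for `loans`'s columns.
Matching on a.book_id <= b.book_id. A NULL in a compared column never satisfies the condition.
- a (book_id=9) has no partner → padded with NULL.
- a (book_id=4) pairs with 4 row(s) of b.
- a (book_id=NULL) has no partner → padded with NULL.
- a (book_id=2) pairs with 6 row(s) of b.
- a (book_id=4) pairs with 4 row(s) of b.
- a (book_id=7) pairs with 4 row(s) of b.
- a (book_id=9) has no partner → padded with NULL.
- a (book_id=1) pairs with 6 row(s) of b.
- a (book_id=2) pairs with 6 row(s) of b.
Total: 30 matched + 3 padded = 33 rows.

33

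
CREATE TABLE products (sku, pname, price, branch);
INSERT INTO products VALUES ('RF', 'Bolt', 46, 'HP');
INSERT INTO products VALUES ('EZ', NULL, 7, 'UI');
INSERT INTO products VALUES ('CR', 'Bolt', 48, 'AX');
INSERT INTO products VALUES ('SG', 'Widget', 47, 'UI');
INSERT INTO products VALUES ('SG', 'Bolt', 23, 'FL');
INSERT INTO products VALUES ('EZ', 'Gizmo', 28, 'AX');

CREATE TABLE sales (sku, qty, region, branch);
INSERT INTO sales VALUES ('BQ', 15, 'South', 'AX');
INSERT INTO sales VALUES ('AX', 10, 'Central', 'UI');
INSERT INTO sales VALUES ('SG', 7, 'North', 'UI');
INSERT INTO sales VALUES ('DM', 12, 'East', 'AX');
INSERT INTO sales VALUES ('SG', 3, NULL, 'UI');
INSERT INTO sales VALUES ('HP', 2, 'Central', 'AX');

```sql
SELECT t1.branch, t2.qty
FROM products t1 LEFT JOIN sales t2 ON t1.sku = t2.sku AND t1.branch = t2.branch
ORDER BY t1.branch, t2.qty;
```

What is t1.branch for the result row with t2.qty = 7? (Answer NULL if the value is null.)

LEFT JOIN keeps every row from `products`; unmatched rows get NULL for `sales`'s columns.
Matching on t1.sku = t2.sku AND t1.branch = t2.branch.
- t1[0] sku=RF, branch=HP → no match; kept with NULLs on the t2 side.
- t1[1] sku=EZ, branch=UI → no match; kept with NULLs on the t2 side.
- t1[2] sku=CR, branch=AX → no match; kept with NULLs on the t2 side.
- t1[3] sku=SG, branch=UI → 2 match(es) in t2 → 2 row(s).
- t1[4] sku=SG, branch=FL → no match; kept with NULLs on the t2 side.
- t1[5] sku=EZ, branch=AX → no match; kept with NULLs on the t2 side.

UI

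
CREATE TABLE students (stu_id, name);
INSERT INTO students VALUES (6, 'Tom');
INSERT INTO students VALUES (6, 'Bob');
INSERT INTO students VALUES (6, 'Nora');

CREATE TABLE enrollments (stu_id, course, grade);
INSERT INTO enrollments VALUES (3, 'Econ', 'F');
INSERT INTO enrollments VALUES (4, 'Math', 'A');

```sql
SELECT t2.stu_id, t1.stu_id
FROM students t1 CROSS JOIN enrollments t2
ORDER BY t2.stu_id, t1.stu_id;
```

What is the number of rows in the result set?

6

CROSS JOIN pairs every row of `students` with every row of `enrollments`: 3 × 2 = 6 rows.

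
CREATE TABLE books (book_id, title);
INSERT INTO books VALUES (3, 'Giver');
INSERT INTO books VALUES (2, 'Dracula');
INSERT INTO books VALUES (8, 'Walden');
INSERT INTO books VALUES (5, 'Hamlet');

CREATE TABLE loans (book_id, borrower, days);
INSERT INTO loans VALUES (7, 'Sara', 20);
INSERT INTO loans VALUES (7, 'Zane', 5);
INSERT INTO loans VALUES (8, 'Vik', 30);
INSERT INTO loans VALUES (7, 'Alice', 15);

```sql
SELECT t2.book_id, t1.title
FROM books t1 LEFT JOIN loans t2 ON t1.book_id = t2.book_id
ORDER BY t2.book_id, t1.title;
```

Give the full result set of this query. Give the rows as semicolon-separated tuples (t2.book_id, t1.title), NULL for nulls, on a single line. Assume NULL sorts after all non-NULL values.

LEFT JOIN keeps every row from `books`; unmatched rows get NULL for `loans`'s columns.
Matching on t1.book_id = t2.book_id.
- t1 (book_id=3) has no partner → padded with NULL.
- t1 (book_id=2) has no partner → padded with NULL.
- t1 (book_id=8) pairs with 1 row(s) of t2.
- t1 (book_id=5) has no partner → padded with NULL.
After projecting and ordering:
t2.book_id | t1.title
8 | Walden
NULL | Dracula
NULL | Giver
NULL | Hamlet

(8, Walden); (NULL, Dracula); (NULL, Giver); (NULL, Hamlet)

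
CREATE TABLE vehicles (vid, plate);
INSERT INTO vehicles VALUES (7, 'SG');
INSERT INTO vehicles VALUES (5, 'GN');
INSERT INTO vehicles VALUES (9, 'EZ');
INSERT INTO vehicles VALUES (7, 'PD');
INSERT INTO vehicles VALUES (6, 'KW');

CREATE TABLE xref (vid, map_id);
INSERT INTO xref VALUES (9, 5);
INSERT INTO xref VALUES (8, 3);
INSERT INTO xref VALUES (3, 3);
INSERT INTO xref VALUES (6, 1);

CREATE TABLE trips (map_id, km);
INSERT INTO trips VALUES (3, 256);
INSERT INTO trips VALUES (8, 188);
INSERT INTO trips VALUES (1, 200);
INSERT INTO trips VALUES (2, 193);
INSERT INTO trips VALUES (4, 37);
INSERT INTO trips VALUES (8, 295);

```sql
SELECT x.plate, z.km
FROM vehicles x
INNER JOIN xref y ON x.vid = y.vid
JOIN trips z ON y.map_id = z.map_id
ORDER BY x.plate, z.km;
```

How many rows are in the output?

1

Step 1 — x INNER JOIN y on vid → 2 row(s).
Then INNER JOIN `trips z` on map_id: keep only rows whose y.map_id appears in z.
Result: 1 row(s).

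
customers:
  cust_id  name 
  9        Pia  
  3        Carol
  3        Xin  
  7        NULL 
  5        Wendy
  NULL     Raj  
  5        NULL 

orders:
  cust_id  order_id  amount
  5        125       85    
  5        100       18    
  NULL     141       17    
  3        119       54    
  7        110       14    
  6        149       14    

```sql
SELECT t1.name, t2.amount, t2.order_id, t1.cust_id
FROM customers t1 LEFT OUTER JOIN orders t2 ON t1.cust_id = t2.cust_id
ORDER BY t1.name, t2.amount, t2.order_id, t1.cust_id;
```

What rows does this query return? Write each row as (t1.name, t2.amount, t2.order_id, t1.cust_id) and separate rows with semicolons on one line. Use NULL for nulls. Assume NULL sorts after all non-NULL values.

(Carol, 54, 119, 3); (Pia, NULL, NULL, 9); (Raj, NULL, NULL, NULL); (Wendy, 18, 100, 5); (Wendy, 85, 125, 5); (Xin, 54, 119, 3); (NULL, 14, 110, 7); (NULL, 18, 100, 5); (NULL, 85, 125, 5)

LEFT JOIN keeps every row from `customers`; unmatched rows get NULL for `orders`'s columns.
Matching on t1.cust_id = t2.cust_id. A NULL in a compared column never satisfies the condition.
Matched pairs: 7; unmatched t1 rows kept: 2.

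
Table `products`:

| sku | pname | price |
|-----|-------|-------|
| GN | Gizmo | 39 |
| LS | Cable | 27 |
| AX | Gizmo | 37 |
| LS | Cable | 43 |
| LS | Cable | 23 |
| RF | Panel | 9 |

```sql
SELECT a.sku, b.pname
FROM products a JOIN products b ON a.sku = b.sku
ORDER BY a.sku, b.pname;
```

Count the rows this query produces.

INNER JOIN keeps only pairs where the ON condition holds.
Matching on a.sku = b.sku.
- a (sku=GN) pairs with 1 row(s) of b.
- a (sku=LS) pairs with 3 row(s) of b.
- a (sku=AX) pairs with 1 row(s) of b.
- a (sku=LS) pairs with 3 row(s) of b.
- a (sku=LS) pairs with 3 row(s) of b.
- a (sku=RF) pairs with 1 row(s) of b.
Total: 12 rows.

12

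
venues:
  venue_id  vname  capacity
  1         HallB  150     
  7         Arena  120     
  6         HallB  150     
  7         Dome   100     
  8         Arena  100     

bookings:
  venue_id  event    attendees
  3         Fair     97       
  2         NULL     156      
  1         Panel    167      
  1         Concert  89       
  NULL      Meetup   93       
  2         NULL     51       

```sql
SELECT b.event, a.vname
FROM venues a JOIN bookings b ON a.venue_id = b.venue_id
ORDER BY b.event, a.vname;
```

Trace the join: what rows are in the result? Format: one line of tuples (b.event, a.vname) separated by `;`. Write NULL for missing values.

(Concert, HallB); (Panel, HallB)

INNER JOIN keeps only pairs where the ON condition holds.
Matching on a.venue_id = b.venue_id. A NULL in a compared column never satisfies the condition.
- a row (venue_id=1): matches 2 b row(s) → 2 output row(s).
- a row (venue_id=7): no match → dropped.
- a row (venue_id=6): no match → dropped.
- a row (venue_id=7): no match → dropped.
- a row (venue_id=8): no match → dropped.
After projecting and ordering:
b.event | a.vname
Concert | HallB
Panel | HallB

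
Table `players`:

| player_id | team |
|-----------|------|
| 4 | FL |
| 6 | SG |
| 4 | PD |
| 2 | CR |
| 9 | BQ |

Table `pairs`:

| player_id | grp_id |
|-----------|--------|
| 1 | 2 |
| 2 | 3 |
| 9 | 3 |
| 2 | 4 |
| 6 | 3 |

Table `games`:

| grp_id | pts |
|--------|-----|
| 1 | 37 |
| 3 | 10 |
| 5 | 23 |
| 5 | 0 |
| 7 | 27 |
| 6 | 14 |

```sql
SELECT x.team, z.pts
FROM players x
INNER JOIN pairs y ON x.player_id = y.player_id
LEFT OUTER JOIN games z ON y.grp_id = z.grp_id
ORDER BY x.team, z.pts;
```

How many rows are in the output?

Evaluate left to right. First `players x INNER JOIN pairs y` on player_id: 4 row(s).
Then LEFT JOIN `games z` on grp_id: each of those 4 rows is kept; rows whose y.grp_id has no match in z get NULL for z's columns.
Result: 4 row(s).

4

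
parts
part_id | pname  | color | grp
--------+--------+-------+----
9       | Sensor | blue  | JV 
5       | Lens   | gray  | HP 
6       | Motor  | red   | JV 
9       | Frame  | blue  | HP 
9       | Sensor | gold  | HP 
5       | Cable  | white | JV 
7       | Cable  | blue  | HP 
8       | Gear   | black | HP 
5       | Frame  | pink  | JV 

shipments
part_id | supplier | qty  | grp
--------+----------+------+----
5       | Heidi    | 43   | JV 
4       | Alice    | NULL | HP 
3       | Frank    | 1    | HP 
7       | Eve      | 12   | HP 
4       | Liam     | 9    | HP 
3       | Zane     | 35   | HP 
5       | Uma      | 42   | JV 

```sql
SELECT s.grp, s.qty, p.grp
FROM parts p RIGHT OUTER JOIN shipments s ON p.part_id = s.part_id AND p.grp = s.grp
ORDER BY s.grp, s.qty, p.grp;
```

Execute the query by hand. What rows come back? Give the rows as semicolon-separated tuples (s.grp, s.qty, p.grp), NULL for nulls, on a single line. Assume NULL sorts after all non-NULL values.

(HP, 1, NULL); (HP, 9, NULL); (HP, 12, HP); (HP, 35, NULL); (HP, NULL, NULL); (JV, 42, JV); (JV, 42, JV); (JV, 43, JV); (JV, 43, JV)

RIGHT JOIN keeps every row from `shipments`; unmatched rows get NULL for `parts`'s columns.
Matching on p.part_id = s.part_id AND p.grp = s.grp.
- p[0] part_id=9, grp=JV → no match.
- p[1] part_id=5, grp=HP → no match.
- p[2] part_id=6, grp=JV → no match.
- p[3] part_id=9, grp=HP → no match.
- p[4] part_id=9, grp=HP → no match.
- p[5] part_id=5, grp=JV → 2 match(es) in s → 2 row(s).
- p[6] part_id=7, grp=HP → 1 match(es) in s → 1 row(s).
- p[7] part_id=8, grp=HP → no match.
- p[8] part_id=5, grp=JV → 2 match(es) in s → 2 row(s).
- 4 s row(s) had no p match → kept, p columns NULL.
After projecting and ordering:
s.grp | s.qty | p.grp
HP | 1 | NULL
HP | 9 | NULL
HP | 12 | HP
HP | 35 | NULL
HP | NULL | NULL
JV | 42 | JV
JV | 42 | JV
JV | 43 | JV
JV | 43 | JV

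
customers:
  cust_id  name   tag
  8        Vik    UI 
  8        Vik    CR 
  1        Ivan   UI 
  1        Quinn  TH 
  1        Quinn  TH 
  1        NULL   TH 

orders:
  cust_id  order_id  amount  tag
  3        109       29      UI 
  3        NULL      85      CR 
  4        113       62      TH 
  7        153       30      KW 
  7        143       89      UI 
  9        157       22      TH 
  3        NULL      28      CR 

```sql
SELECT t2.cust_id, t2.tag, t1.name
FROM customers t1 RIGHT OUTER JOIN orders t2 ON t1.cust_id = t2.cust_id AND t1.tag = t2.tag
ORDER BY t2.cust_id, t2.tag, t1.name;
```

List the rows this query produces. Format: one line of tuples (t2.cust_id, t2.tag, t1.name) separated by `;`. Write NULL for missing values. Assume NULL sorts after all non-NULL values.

(3, CR, NULL); (3, CR, NULL); (3, UI, NULL); (4, TH, NULL); (7, KW, NULL); (7, UI, NULL); (9, TH, NULL)

RIGHT JOIN keeps every row from `orders`; unmatched rows get NULL for `customers`'s columns.
Matching on t1.cust_id = t2.cust_id AND t1.tag = t2.tag.
Matched pairs: 0; unmatched t2 rows kept: 7.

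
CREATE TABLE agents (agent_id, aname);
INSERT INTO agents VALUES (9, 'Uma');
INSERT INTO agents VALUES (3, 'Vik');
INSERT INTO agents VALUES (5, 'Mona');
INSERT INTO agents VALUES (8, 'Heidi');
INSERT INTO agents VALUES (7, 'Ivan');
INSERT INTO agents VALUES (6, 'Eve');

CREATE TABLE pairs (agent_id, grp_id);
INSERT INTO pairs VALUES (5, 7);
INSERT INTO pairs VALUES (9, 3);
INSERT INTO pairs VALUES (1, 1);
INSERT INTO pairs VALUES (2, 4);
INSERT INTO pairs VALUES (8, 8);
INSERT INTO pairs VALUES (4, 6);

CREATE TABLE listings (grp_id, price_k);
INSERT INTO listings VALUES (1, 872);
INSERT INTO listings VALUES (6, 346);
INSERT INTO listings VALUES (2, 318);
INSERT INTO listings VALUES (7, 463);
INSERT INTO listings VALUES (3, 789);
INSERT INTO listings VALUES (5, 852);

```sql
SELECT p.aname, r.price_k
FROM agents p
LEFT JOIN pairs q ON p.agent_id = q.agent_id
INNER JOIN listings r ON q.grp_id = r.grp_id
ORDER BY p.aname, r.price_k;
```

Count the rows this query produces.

2

Step 1 — p LEFT JOIN q on agent_id → 6 row(s).
Then INNER JOIN `listings r` on grp_id: keep only rows whose q.grp_id appears in r.
Result: 2 row(s).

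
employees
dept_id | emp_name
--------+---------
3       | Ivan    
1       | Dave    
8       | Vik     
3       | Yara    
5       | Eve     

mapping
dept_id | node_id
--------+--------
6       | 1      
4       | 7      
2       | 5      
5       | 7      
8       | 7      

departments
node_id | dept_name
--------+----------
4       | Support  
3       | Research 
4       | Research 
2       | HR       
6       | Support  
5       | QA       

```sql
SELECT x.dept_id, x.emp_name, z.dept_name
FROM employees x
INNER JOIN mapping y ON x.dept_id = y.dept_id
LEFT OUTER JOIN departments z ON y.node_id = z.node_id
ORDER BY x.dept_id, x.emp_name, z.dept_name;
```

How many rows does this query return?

Joins associate left-to-right: employees INNER JOIN mapping on dept_id gives 2 intermediate row(s).
Then LEFT JOIN `departments z` on node_id: each of those 2 rows is kept; rows whose y.node_id has no match in z get NULL for z's columns.
Result: 2 row(s).

2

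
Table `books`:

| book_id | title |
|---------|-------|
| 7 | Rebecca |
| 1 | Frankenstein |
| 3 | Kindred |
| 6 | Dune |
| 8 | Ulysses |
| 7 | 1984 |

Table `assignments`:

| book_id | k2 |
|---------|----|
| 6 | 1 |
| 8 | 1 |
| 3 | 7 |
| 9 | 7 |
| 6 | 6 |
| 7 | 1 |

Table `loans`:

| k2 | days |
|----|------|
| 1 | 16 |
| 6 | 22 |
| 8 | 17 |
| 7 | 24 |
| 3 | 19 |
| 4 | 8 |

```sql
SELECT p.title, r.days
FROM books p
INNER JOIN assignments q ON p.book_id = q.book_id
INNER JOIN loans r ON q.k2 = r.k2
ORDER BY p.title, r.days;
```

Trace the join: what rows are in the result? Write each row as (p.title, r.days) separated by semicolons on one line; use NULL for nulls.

(1984, 16); (Dune, 16); (Dune, 22); (Kindred, 24); (Rebecca, 16); (Ulysses, 16)

Step 1 — p INNER JOIN q on book_id → 6 row(s).
Then INNER JOIN `loans r` on k2: keep only rows whose q.k2 appears in r.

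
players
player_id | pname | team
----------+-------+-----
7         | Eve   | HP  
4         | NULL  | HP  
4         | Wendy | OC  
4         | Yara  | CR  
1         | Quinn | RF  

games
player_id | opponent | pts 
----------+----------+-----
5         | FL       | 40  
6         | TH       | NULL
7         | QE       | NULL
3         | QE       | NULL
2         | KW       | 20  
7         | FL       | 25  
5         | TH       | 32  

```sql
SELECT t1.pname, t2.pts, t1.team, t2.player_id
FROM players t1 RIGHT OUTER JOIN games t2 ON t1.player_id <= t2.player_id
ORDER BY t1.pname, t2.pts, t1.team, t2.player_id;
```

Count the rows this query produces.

24

RIGHT JOIN keeps every row from `games`; unmatched rows get NULL for `players`'s columns.
Matching on t1.player_id <= t2.player_id.
- t1[0] player_id=7 → 2 match(es) in t2 → 2 row(s).
- t1[1] player_id=4 → 5 match(es) in t2 → 5 row(s).
- t1[2] player_id=4 → 5 match(es) in t2 → 5 row(s).
- t1[3] player_id=4 → 5 match(es) in t2 → 5 row(s).
- t1[4] player_id=1 → 7 match(es) in t2 → 7 row(s).
- every t2 row matched at least one t1 row.
Total: 24 rows.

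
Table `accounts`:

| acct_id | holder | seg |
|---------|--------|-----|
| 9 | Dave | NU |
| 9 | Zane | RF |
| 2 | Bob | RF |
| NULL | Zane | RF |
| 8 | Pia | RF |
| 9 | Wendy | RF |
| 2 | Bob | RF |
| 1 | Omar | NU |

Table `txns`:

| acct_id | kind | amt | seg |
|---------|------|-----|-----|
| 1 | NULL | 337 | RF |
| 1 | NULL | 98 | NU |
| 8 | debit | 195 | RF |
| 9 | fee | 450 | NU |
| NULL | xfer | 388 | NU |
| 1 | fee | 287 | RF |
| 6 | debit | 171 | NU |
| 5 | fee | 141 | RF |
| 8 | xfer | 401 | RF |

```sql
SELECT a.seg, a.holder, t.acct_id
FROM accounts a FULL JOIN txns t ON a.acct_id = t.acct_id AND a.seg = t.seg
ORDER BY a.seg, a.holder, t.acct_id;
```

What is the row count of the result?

FULL OUTER JOIN keeps every row from both sides; unmatched rows get NULL for the other side's columns.
Matching on a.acct_id = t.acct_id AND a.seg = t.seg. A NULL in a compared column never satisfies the condition.
- a row (acct_id=9, seg=NU): matches 1 t row(s) → 1 output row(s).
- a row (acct_id=9, seg=RF): no match → kept, t columns NULL.
- a row (acct_id=2, seg=RF): no match → kept, t columns NULL.
- a row (acct_id=NULL, seg=RF): no match → kept, t columns NULL.
- a row (acct_id=8, seg=RF): matches 2 t row(s) → 2 output row(s).
- a row (acct_id=9, seg=RF): no match → kept, t columns NULL.
- a row (acct_id=2, seg=RF): no match → kept, t columns NULL.
- a row (acct_id=1, seg=NU): matches 1 t row(s) → 1 output row(s).
- 5 row(s) from t found no a partner → padded with NULL.
Total: 4 matched + 10 padded = 14 rows.

14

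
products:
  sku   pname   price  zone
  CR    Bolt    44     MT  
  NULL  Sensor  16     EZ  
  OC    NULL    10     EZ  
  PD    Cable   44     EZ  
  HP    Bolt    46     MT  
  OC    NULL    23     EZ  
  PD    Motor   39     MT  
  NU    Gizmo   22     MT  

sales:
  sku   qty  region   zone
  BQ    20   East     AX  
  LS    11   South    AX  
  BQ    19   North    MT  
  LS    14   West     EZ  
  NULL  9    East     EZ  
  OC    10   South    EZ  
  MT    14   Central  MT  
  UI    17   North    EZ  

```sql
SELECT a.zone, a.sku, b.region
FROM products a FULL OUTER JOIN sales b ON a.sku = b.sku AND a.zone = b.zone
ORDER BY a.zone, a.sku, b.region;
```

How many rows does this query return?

FULL OUTER JOIN keeps every row from both sides; unmatched rows get NULL for the other side's columns.
Matching on a.sku = b.sku AND a.zone = b.zone. A NULL in a compared column never satisfies the condition.
Matched pairs: 2; unmatched a rows kept: 6; unmatched b rows kept: 7.
Total: 2 matched + 13 padded = 15 rows.

15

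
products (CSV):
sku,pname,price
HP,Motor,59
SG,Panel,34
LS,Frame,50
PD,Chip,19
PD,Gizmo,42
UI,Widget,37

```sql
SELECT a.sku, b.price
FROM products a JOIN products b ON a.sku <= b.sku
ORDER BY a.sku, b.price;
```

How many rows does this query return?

INNER JOIN keeps only pairs where the ON condition holds.
Matching on a.sku <= b.sku.
Matched pairs: 22.
Total: 22 rows.

22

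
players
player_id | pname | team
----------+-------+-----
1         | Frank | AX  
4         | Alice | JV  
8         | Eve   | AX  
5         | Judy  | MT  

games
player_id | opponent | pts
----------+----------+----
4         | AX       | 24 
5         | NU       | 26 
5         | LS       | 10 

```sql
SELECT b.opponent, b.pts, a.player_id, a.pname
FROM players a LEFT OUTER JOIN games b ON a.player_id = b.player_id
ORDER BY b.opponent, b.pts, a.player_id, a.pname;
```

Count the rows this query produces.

5

LEFT JOIN keeps every row from `players`; unmatched rows get NULL for `games`'s columns.
Matching on a.player_id = b.player_id.
Matched pairs: 3; unmatched a rows kept: 2.
Total: 3 matched + 2 padded = 5 rows.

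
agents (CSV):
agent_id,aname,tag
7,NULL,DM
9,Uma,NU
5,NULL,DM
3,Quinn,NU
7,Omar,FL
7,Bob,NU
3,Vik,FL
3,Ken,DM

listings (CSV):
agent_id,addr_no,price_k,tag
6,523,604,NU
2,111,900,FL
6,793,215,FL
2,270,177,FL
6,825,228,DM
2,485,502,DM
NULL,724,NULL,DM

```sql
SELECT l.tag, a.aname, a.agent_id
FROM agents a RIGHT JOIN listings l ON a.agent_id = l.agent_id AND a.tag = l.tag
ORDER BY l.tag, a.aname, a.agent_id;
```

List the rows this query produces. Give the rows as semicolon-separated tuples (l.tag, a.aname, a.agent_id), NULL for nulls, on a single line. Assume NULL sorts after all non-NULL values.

(DM, NULL, NULL); (DM, NULL, NULL); (DM, NULL, NULL); (FL, NULL, NULL); (FL, NULL, NULL); (FL, NULL, NULL); (NU, NULL, NULL)

RIGHT JOIN keeps every row from `listings`; unmatched rows get NULL for `agents`'s columns.
Matching on a.agent_id = l.agent_id AND a.tag = l.tag. A NULL in a compared column never satisfies the condition.
- a row (agent_id=7, tag=DM): no match.
- a row (agent_id=9, tag=NU): no match.
- a row (agent_id=5, tag=DM): no match.
- a row (agent_id=3, tag=NU): no match.
- a row (agent_id=7, tag=FL): no match.
- a row (agent_id=7, tag=NU): no match.
- a row (agent_id=3, tag=FL): no match.
- a row (agent_id=3, tag=DM): no match.
- 7 l row(s) had no a match → kept, a columns NULL.
After projecting and ordering:
l.tag | a.aname | a.agent_id
DM | NULL | NULL
DM | NULL | NULL
DM | NULL | NULL
FL | NULL | NULL
FL | NULL | NULL
FL | NULL | NULL
NU | NULL | NULL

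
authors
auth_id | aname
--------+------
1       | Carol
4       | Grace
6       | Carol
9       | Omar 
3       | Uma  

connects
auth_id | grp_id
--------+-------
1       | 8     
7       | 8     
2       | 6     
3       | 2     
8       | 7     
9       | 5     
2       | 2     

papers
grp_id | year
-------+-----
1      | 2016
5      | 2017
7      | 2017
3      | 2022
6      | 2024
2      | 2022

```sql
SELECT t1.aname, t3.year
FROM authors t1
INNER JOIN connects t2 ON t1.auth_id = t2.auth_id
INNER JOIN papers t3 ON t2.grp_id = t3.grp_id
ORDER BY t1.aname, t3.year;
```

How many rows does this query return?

Step 1 — t1 INNER JOIN t2 on auth_id → 3 row(s).
Then INNER JOIN `papers t3` on grp_id: keep only rows whose t2.grp_id appears in t3.
Result: 2 row(s).

2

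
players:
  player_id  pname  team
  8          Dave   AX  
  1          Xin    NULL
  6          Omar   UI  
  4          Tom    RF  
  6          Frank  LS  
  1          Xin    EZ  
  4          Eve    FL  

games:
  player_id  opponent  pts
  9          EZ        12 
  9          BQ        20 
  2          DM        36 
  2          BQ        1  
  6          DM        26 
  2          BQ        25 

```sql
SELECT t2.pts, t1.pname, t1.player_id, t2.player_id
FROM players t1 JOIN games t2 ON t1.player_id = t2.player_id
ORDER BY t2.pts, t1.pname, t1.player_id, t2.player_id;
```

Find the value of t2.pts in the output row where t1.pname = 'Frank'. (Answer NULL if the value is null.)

26

INNER JOIN keeps only pairs where the ON condition holds.
Matching on t1.player_id = t2.player_id.
- t1 (player_id=8) has no partner → excluded.
- t1 (player_id=1) has no partner → excluded.
- t1 (player_id=6) pairs with 1 row(s) of t2.
- t1 (player_id=4) has no partner → excluded.
- t1 (player_id=6) pairs with 1 row(s) of t2.
- t1 (player_id=1) has no partner → excluded.
- t1 (player_id=4) has no partner → excluded.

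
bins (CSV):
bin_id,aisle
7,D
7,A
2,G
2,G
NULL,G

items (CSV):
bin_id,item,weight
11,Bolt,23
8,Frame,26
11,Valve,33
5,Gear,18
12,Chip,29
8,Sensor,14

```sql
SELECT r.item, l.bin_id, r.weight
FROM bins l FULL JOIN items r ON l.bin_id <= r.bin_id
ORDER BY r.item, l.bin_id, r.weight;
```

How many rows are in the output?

FULL OUTER JOIN keeps every row from both sides; unmatched rows get NULL for the other side's columns.
Matching on l.bin_id <= r.bin_id. A NULL in a compared column never satisfies the condition.
- l row (bin_id=7): matches 5 r row(s) → 5 output row(s).
- l row (bin_id=7): matches 5 r row(s) → 5 output row(s).
- l row (bin_id=2): matches 6 r row(s) → 6 output row(s).
- l row (bin_id=2): matches 6 r row(s) → 6 output row(s).
- l row (bin_id=NULL): no match → kept, r columns NULL.
Total: 22 matched + 1 padded = 23 rows.

23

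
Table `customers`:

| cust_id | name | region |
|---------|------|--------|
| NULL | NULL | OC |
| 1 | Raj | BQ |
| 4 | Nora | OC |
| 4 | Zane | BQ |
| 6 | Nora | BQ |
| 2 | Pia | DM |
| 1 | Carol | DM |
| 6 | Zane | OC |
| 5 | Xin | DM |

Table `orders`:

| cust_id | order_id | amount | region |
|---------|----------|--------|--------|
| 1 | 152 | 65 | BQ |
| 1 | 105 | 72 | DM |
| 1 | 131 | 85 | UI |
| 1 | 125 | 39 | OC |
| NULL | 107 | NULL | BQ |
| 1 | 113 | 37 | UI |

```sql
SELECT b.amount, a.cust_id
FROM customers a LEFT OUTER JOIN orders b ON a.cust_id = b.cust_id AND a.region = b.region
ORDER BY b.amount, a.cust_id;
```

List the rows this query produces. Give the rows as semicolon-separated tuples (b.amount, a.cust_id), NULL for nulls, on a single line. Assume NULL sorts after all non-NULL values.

LEFT JOIN keeps every row from `customers`; unmatched rows get NULL for `orders`'s columns.
Matching on a.cust_id = b.cust_id AND a.region = b.region. A NULL in a compared column never satisfies the condition.
- a (cust_id=NULL, region=OC) has no partner → padded with NULL.
- a (cust_id=1, region=BQ) pairs with 1 row(s) of b.
- a (cust_id=4, region=OC) has no partner → padded with NULL.
- a (cust_id=4, region=BQ) has no partner → padded with NULL.
- a (cust_id=6, region=BQ) has no partner → padded with NULL.
- a (cust_id=2, region=DM) has no partner → padded with NULL.
- a (cust_id=1, region=DM) pairs with 1 row(s) of b.
- a (cust_id=6, region=OC) has no partner → padded with NULL.
- a (cust_id=5, region=DM) has no partner → padded with NULL.
After projecting and ordering:
b.amount | a.cust_id
65 | 1
72 | 1
NULL | 2
NULL | 4
NULL | 4
NULL | 5
NULL | 6
NULL | 6
NULL | NULL

(65, 1); (72, 1); (NULL, 2); (NULL, 4); (NULL, 4); (NULL, 5); (NULL, 6); (NULL, 6); (NULL, NULL)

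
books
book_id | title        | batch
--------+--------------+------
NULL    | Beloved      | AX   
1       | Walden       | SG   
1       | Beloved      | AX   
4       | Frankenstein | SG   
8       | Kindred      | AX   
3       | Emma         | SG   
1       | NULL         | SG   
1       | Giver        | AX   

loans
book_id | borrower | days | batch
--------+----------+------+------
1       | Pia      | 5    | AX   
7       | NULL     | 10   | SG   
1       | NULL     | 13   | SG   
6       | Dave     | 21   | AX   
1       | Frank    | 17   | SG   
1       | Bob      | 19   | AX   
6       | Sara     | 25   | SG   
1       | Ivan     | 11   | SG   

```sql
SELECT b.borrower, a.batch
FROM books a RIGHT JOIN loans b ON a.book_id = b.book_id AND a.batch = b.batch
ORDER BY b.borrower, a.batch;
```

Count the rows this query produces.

13

RIGHT JOIN keeps every row from `loans`; unmatched rows get NULL for `books`'s columns.
Matching on a.book_id = b.book_id AND a.batch = b.batch. A NULL in a compared column never satisfies the condition.
- a (book_id=NULL, batch=AX) has no partner in b.
- a (book_id=1, batch=SG) pairs with 3 row(s) of b.
- a (book_id=1, batch=AX) pairs with 2 row(s) of b.
- a (book_id=4, batch=SG) has no partner in b.
- a (book_id=8, batch=AX) has no partner in b.
- a (book_id=3, batch=SG) has no partner in b.
- a (book_id=1, batch=SG) pairs with 3 row(s) of b.
- a (book_id=1, batch=AX) pairs with 2 row(s) of b.
- 3 b row(s) had no a match → kept, a columns NULL.
Total: 10 matched + 3 padded = 13 rows.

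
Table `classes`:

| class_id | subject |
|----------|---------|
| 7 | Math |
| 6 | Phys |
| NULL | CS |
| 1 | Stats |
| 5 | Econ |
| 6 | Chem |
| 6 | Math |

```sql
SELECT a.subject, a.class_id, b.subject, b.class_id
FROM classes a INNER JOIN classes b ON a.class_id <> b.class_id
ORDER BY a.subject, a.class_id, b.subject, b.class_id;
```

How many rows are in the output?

24

INNER JOIN keeps only pairs where the ON condition holds.
Matching on a.class_id <> b.class_id. A NULL in a compared column never satisfies the condition.
Matched pairs: 24.
Total: 24 rows.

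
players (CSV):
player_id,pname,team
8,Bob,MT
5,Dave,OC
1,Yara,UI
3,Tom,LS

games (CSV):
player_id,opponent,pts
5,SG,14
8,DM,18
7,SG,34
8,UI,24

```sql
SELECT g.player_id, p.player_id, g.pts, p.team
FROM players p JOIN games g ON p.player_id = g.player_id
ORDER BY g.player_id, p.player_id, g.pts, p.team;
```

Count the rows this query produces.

INNER JOIN keeps only pairs where the ON condition holds.
Matching on p.player_id = g.player_id.
- p row (player_id=8): matches 2 g row(s) → 2 output row(s).
- p row (player_id=5): matches 1 g row(s) → 1 output row(s).
- p row (player_id=1): no match → dropped.
- p row (player_id=3): no match → dropped.
Total: 3 rows.

3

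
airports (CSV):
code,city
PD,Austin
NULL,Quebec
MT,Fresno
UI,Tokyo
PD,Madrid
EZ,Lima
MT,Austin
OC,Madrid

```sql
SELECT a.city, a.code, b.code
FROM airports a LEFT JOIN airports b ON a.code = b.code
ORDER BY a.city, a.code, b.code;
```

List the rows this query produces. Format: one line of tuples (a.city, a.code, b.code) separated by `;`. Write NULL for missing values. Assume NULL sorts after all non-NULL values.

LEFT JOIN keeps every row from `airports a`; unmatched rows get NULL for `airports b`'s columns.
Matching on a.code = b.code. A NULL in a compared column never satisfies the condition.
Matched pairs: 11; unmatched a rows kept: 1.

(Austin, MT, MT); (Austin, MT, MT); (Austin, PD, PD); (Austin, PD, PD); (Fresno, MT, MT); (Fresno, MT, MT); (Lima, EZ, EZ); (Madrid, OC, OC); (Madrid, PD, PD); (Madrid, PD, PD); (Quebec, NULL, NULL); (Tokyo, UI, UI)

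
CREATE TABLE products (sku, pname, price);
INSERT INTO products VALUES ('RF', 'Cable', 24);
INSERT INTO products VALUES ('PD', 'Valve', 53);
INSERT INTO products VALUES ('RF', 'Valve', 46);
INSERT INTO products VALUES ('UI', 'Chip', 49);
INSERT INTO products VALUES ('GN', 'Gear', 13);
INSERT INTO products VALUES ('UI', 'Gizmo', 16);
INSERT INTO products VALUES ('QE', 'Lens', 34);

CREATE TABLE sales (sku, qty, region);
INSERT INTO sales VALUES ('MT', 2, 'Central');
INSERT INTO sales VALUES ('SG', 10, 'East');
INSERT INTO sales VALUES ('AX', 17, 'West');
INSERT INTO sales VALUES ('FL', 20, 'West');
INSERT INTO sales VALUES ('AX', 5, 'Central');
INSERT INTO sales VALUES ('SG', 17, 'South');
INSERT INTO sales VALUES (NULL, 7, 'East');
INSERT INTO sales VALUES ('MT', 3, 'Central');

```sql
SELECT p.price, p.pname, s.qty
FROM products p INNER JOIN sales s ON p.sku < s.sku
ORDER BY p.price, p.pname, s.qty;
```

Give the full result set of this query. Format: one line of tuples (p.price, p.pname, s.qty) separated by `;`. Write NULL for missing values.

INNER JOIN keeps only pairs where the ON condition holds.
Matching on p.sku < s.sku. A NULL in a compared column never satisfies the condition.
- p row (sku=RF): matches 2 s row(s) → 2 output row(s).
- p row (sku=PD): matches 2 s row(s) → 2 output row(s).
- p row (sku=RF): matches 2 s row(s) → 2 output row(s).
- p row (sku=UI): no match → dropped.
- p row (sku=GN): matches 4 s row(s) → 4 output row(s).
- p row (sku=UI): no match → dropped.
- p row (sku=QE): matches 2 s row(s) → 2 output row(s).

(13, Gear, 2); (13, Gear, 3); (13, Gear, 10); (13, Gear, 17); (24, Cable, 10); (24, Cable, 17); (34, Lens, 10); (34, Lens, 17); (46, Valve, 10); (46, Valve, 17); (53, Valve, 10); (53, Valve, 17)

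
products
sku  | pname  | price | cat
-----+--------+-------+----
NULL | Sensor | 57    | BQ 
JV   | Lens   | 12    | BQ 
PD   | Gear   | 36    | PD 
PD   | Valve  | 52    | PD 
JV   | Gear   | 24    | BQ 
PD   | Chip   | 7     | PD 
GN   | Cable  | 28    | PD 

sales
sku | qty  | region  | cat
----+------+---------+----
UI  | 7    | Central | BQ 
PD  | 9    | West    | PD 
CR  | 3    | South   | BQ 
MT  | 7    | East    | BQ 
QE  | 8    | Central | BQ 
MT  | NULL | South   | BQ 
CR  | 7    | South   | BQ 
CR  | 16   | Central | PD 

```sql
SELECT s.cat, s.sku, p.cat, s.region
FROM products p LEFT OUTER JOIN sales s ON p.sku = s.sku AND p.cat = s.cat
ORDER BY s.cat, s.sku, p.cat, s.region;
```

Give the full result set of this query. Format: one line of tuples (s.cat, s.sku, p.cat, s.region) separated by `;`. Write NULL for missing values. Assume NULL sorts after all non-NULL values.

LEFT JOIN keeps every row from `products`; unmatched rows get NULL for `sales`'s columns.
Matching on p.sku = s.sku AND p.cat = s.cat. A NULL in a compared column never satisfies the condition.
- p (sku=NULL, cat=BQ) has no partner → padded with NULL.
- p (sku=JV, cat=BQ) has no partner → padded with NULL.
- p (sku=PD, cat=PD) pairs with 1 row(s) of s.
- p (sku=PD, cat=PD) pairs with 1 row(s) of s.
- p (sku=JV, cat=BQ) has no partner → padded with NULL.
- p (sku=PD, cat=PD) pairs with 1 row(s) of s.
- p (sku=GN, cat=PD) has no partner → padded with NULL.
After projecting and ordering:
s.cat | s.sku | p.cat | s.region
PD | PD | PD | West
PD | PD | PD | West
PD | PD | PD | West
NULL | NULL | BQ | NULL
NULL | NULL | BQ | NULL
NULL | NULL | BQ | NULL
NULL | NULL | PD | NULL

(PD, PD, PD, West); (PD, PD, PD, West); (PD, PD, PD, West); (NULL, NULL, BQ, NULL); (NULL, NULL, BQ, NULL); (NULL, NULL, BQ, NULL); (NULL, NULL, PD, NULL)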